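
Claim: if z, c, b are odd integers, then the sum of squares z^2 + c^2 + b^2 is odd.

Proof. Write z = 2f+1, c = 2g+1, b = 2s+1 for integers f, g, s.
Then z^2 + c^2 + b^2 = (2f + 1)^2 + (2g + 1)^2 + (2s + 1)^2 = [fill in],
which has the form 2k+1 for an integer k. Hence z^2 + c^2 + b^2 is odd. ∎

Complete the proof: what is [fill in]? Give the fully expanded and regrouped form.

Expanding: (2f + 1)^2 + (2g + 1)^2 + (2s + 1)^2 = 4f^2 + 4f + 4g^2 + 4g + 4s^2 + 4s + 3.
Every term except the constant is even, so this is 2(2f^2 + 2f + 2g^2 + 2g + 2s^2 + 2s + 1) + 1,
and 2f^2 + 2f + 2g^2 + 2g + 2s^2 + 2s + 1 ∈ ℤ gives the required form.

2(2f^2 + 2f + 2g^2 + 2g + 2s^2 + 2s + 1) + 1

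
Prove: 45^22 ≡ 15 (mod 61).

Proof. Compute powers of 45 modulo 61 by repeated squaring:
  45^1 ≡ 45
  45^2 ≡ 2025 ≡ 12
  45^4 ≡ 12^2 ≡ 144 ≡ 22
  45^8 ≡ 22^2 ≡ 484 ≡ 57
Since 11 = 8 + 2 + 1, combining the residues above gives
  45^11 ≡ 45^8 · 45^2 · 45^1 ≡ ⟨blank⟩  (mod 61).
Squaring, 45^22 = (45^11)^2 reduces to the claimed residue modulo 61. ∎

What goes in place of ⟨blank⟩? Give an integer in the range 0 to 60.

45^8 · 45^2 · 45^1 ≡ 57 · 12 · 45 = 30780.
30780 mod 61 = 36, so 45^11 ≡ 36 (mod 61).

36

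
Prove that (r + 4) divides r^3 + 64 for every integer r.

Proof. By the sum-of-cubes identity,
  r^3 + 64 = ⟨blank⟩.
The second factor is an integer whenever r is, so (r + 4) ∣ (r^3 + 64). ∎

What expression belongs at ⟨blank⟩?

a^3 + b^3 = (a + b)(a^2 - ab + b^2). With a = r, b = 4:
r^3 + 64 = (r + 4)(r^2 - 4r + 16).

(r + 4)(r^2 - 4r + 16)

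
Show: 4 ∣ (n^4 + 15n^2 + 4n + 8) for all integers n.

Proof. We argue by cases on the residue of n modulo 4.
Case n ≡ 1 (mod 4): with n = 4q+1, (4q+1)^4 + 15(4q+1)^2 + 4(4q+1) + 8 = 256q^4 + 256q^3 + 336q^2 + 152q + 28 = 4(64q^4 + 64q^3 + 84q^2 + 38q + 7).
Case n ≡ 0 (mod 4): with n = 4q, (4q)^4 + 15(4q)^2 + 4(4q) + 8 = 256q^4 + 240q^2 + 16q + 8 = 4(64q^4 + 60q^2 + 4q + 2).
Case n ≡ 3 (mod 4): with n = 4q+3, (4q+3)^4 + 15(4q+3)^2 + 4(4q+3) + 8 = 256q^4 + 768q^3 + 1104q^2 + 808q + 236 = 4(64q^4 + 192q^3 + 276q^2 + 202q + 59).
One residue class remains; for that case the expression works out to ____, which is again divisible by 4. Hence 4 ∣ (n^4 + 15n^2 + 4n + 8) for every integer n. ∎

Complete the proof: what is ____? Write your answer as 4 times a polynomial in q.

The residues treated are {1, 0, 3}, so the missing case is n ≡ 2 (mod 4); write n = 4q+2.
Then (4q+2)^4 + 15(4q+2)^2 + 4(4q+2) + 8 = 256q^4 + 512q^3 + 624q^2 + 384q + 92 = 4(64q^4 + 128q^3 + 156q^2 + 96q + 23).

4(64q^4 + 128q^3 + 156q^2 + 96q + 23)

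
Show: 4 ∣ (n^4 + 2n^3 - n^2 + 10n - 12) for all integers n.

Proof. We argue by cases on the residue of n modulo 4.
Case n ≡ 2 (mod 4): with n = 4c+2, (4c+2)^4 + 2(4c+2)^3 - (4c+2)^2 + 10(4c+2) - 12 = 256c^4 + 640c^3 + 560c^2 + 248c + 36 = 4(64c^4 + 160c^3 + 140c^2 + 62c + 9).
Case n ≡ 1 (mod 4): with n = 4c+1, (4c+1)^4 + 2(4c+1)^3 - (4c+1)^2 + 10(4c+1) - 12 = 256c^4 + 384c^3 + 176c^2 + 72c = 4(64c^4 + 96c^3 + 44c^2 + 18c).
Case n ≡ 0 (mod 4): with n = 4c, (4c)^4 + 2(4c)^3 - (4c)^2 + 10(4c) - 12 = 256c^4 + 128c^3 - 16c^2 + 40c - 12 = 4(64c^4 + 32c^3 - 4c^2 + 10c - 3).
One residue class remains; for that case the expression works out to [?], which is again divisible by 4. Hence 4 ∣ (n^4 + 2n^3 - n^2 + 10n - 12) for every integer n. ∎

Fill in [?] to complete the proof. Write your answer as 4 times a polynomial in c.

4(64c^4 + 224c^3 + 284c^2 + 166c + 36)

The residues treated are {2, 1, 0}, so the missing case is n ≡ 3 (mod 4); write n = 4c+3.
Then (4c+3)^4 + 2(4c+3)^3 - (4c+3)^2 + 10(4c+3) - 12 = 256c^4 + 896c^3 + 1136c^2 + 664c + 144 = 4(64c^4 + 224c^3 + 284c^2 + 166c + 36).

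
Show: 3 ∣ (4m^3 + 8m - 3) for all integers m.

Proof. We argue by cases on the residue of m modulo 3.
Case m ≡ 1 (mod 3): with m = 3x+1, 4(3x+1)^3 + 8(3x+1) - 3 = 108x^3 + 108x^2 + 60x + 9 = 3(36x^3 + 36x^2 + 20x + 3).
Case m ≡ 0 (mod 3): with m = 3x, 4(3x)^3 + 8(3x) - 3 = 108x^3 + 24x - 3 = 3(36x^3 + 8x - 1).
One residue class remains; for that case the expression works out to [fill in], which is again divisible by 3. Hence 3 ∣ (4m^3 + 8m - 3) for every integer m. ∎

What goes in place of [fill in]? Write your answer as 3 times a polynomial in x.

3(36x^3 + 72x^2 + 56x + 15)

The residues treated are {1, 0}, so the missing case is m ≡ 2 (mod 3); write m = 3x+2.
Then 4(3x+2)^3 + 8(3x+2) - 3 = 108x^3 + 216x^2 + 168x + 45 = 3(36x^3 + 72x^2 + 56x + 15).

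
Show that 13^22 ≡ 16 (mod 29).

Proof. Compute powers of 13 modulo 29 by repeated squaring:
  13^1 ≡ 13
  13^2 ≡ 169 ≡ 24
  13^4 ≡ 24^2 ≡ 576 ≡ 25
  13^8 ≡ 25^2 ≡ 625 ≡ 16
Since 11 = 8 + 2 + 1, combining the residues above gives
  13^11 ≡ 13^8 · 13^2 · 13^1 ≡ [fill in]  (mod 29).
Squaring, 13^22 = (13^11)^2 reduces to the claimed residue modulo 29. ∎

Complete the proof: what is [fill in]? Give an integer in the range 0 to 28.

Multiply the listed residues: 16 · 24 · 13 = 384 → 4992.
Reducing modulo 29: 4992 = 172·29 + 4, so 13^11 ≡ 4.

4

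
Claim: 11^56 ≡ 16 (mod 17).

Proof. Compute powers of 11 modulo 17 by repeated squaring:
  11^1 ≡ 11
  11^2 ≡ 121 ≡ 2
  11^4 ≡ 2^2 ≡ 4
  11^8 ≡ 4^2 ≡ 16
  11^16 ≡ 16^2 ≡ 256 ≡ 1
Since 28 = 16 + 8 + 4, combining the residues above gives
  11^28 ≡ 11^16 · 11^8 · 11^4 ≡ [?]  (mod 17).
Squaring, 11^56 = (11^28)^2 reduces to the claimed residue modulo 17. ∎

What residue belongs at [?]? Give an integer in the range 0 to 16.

13

Multiply the listed residues: 1 · 16 · 4 = 16 → 64.
Reducing modulo 17: 64 = 3·17 + 13, so 11^28 ≡ 13.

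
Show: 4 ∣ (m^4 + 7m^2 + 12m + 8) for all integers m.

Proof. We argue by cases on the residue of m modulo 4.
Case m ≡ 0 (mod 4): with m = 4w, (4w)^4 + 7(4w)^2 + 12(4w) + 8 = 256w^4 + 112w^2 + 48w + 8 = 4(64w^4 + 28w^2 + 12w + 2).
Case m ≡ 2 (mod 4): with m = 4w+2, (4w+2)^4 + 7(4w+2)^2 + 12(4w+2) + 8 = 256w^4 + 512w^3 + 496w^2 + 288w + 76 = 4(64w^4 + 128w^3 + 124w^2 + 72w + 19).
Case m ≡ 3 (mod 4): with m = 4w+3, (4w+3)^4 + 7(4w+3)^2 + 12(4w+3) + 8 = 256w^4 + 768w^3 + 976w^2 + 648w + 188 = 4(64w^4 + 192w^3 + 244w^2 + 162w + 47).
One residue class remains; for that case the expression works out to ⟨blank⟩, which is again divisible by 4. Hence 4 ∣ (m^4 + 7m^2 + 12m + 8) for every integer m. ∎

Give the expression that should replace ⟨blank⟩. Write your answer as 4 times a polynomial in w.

The residues treated are {0, 2, 3}, so the missing case is m ≡ 1 (mod 4); write m = 4w+1.
Then (4w+1)^4 + 7(4w+1)^2 + 12(4w+1) + 8 = 256w^4 + 256w^3 + 208w^2 + 120w + 28 = 4(64w^4 + 64w^3 + 52w^2 + 30w + 7).

4(64w^4 + 64w^3 + 52w^2 + 30w + 7)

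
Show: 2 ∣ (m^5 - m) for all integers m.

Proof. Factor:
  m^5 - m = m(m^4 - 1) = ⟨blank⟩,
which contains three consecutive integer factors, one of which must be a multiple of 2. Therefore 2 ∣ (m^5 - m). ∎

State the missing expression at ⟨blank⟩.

m^4 - 1 = (m^2 - 1)(m^2 + 1), and m^2 - 1 = (m-1)(m+1).
So m(m^4 - 1) = (m - 1)m(m + 1)(m^2 + 1).

(m - 1)m(m + 1)(m^2 + 1)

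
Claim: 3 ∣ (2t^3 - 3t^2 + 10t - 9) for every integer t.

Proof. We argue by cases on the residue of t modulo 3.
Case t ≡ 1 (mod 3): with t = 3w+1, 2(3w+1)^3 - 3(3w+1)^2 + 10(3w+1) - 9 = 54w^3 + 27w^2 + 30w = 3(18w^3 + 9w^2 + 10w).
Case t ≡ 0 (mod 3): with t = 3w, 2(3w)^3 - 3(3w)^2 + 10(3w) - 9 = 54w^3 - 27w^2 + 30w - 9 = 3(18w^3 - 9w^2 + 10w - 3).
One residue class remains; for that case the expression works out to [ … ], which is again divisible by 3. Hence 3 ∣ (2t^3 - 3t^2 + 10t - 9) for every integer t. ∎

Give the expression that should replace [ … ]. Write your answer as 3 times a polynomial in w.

3(18w^3 + 27w^2 + 22w + 5)

The residues treated are {1, 0}, so the missing case is t ≡ 2 (mod 3); write t = 3w+2.
Then 2(3w+2)^3 - 3(3w+2)^2 + 10(3w+2) - 9 = 54w^3 + 81w^2 + 66w + 15 = 3(18w^3 + 27w^2 + 22w + 5).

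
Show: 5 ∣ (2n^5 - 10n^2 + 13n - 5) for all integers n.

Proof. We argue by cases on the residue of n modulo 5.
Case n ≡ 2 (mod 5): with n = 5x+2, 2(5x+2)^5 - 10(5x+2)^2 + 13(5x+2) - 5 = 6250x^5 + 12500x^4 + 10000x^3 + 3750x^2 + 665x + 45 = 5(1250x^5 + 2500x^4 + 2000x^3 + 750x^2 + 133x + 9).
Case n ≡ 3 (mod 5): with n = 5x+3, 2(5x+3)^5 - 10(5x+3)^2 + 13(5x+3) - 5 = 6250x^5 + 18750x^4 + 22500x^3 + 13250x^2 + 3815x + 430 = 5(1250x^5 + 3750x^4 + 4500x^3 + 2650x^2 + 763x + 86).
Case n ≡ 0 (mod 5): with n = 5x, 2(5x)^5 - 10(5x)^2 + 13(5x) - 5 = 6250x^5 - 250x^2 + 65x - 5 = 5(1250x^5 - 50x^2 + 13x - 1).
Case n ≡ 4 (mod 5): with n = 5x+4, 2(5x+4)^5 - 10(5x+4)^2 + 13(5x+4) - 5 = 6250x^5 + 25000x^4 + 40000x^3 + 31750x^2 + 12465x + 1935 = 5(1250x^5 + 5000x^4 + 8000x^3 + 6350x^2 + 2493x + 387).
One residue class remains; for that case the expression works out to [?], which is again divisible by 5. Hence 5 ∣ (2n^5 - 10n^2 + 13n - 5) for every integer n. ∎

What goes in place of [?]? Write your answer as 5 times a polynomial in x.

5(1250x^5 + 1250x^4 + 500x^3 + 50x^2 + 3x)

Only n ≡ 1 (mod 5) is unaccounted for. Put n = 5x+1:
2(5x+1)^5 - 10(5x+1)^2 + 13(5x+1) - 5 expands to 6250x^5 + 6250x^4 + 2500x^3 + 250x^2 + 15x,
and factoring out 5 leaves 5(1250x^5 + 1250x^4 + 500x^3 + 50x^2 + 3x).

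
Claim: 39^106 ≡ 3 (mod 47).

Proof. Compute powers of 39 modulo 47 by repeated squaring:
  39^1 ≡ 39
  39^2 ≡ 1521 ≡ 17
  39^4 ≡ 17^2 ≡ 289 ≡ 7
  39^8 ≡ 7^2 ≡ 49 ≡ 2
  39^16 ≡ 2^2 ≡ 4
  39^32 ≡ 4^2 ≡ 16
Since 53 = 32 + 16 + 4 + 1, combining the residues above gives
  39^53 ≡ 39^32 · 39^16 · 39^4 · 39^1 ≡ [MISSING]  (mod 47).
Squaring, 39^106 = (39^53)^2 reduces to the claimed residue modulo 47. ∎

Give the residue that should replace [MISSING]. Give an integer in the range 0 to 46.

Multiply the listed residues: 16 · 4 · 7 · 39 = 64 → 448 → 17472.
Reducing modulo 47: 17472 = 371·47 + 35, so 39^53 ≡ 35.

35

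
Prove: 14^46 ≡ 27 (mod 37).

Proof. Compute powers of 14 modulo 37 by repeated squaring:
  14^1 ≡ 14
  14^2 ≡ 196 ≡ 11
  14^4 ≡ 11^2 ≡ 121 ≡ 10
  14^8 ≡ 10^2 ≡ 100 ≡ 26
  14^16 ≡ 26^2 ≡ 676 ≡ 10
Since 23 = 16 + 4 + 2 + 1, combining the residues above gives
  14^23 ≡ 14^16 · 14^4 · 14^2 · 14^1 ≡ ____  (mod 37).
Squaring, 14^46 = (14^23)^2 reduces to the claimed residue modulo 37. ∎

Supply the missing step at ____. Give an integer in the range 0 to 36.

8

14^16 · 14^4 · 14^2 · 14^1 ≡ 10 · 10 · 11 · 14 = 15400.
15400 mod 37 = 8, so 14^23 ≡ 8 (mod 37).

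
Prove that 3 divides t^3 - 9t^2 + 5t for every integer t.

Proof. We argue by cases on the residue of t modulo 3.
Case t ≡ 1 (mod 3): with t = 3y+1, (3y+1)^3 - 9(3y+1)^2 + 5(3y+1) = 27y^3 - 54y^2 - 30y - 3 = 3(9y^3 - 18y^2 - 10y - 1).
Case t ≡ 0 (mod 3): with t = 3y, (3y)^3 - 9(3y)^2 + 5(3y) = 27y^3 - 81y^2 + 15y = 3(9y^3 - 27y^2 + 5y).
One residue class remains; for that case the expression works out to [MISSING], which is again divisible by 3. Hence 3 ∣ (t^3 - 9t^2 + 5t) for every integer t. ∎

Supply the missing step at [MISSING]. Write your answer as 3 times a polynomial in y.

3(9y^3 - 9y^2 - 19y - 6)

Only t ≡ 2 (mod 3) is unaccounted for. Put t = 3y+2:
(3y+2)^3 - 9(3y+2)^2 + 5(3y+2) expands to 27y^3 - 27y^2 - 57y - 18,
and factoring out 3 leaves 3(9y^3 - 9y^2 - 19y - 6).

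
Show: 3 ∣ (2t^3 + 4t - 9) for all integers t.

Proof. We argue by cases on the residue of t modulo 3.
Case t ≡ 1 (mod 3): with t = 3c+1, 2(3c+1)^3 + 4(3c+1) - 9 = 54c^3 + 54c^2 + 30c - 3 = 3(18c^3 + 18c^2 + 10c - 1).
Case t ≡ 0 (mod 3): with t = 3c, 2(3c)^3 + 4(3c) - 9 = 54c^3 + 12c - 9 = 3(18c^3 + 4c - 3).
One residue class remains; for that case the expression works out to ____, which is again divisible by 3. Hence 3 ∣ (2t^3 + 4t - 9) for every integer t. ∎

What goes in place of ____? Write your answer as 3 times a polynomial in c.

3(18c^3 + 36c^2 + 28c + 5)

Only t ≡ 2 (mod 3) is unaccounted for. Put t = 3c+2:
2(3c+2)^3 + 4(3c+2) - 9 expands to 54c^3 + 108c^2 + 84c + 15,
and factoring out 3 leaves 3(18c^3 + 36c^2 + 28c + 5).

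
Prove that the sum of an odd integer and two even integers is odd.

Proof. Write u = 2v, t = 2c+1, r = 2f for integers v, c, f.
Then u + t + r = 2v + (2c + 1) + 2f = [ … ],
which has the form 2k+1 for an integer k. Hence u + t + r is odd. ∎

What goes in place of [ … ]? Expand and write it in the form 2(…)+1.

2(c + f + v) + 1

2v + (2c + 1) + 2f = 2c + 2f + 2v + 1
= 2(c + f + v) + 1.
Since c + f + v is an integer, the sum is of the form 2k+1 for an integer k.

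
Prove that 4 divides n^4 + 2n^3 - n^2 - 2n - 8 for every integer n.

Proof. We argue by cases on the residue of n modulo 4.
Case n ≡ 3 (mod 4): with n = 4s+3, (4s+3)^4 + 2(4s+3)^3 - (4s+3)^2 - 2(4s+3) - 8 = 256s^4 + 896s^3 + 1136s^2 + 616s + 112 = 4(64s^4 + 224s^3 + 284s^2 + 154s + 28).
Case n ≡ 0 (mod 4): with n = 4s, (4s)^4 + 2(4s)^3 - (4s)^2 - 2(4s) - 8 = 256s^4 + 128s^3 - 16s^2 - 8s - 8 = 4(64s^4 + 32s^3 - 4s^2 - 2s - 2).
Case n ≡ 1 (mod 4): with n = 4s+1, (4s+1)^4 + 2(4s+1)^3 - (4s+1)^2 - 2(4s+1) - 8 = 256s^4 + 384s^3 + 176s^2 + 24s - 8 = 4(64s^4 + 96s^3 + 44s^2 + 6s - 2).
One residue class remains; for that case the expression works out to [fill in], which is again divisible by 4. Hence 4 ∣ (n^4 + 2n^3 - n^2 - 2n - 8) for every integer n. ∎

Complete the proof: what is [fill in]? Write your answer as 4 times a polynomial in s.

The residues treated are {3, 0, 1}, so the missing case is n ≡ 2 (mod 4); write n = 4s+2.
Then (4s+2)^4 + 2(4s+2)^3 - (4s+2)^2 - 2(4s+2) - 8 = 256s^4 + 640s^3 + 560s^2 + 200s + 16 = 4(64s^4 + 160s^3 + 140s^2 + 50s + 4).

4(64s^4 + 160s^3 + 140s^2 + 50s + 4)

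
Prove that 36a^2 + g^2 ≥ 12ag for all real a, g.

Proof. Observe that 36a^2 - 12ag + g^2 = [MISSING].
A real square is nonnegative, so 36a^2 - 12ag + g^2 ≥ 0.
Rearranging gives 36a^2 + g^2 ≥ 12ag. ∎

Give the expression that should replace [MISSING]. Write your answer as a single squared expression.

(6a - g)^2

The leading and trailing coefficients are 6^2 and 1^2, and 12 = 2·6·1, so the trinomial is (6a - g)^2.
Hence 36a^2 - 12ag + g^2 ≥ 0.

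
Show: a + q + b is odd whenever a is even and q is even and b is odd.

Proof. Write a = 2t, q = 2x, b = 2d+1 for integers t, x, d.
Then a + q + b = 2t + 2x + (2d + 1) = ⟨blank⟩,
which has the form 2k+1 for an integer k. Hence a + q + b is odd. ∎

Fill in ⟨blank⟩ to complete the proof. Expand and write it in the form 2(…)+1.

2(d + t + x) + 1

Expanding: 2t + 2x + (2d + 1) = 2d + 2t + 2x + 1.
Every term except the constant is even, so this is 2(d + t + x) + 1,
and d + t + x ∈ ℤ gives the required form.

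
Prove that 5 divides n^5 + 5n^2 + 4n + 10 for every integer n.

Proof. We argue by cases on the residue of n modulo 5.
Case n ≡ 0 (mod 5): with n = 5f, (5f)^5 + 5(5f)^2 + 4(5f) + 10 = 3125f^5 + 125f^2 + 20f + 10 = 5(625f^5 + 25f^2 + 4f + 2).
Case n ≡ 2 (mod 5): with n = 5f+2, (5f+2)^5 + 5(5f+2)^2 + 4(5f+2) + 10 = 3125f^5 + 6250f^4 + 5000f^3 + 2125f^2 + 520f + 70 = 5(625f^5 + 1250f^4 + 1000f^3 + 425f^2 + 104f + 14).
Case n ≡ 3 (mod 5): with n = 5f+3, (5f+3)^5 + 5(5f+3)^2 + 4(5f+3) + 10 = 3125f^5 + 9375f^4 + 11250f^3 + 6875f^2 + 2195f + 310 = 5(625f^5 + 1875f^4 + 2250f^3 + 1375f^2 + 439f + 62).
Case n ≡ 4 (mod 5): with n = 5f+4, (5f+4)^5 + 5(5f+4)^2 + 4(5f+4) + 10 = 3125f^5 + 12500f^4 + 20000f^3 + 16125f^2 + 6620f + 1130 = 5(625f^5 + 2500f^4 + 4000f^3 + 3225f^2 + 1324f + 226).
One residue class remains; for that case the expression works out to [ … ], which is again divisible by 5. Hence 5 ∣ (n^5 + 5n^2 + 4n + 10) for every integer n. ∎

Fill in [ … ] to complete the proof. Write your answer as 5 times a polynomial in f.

The residues treated are {0, 2, 3, 4}, so the missing case is n ≡ 1 (mod 5); write n = 5f+1.
Then (5f+1)^5 + 5(5f+1)^2 + 4(5f+1) + 10 = 3125f^5 + 3125f^4 + 1250f^3 + 375f^2 + 95f + 20 = 5(625f^5 + 625f^4 + 250f^3 + 75f^2 + 19f + 4).

5(625f^5 + 625f^4 + 250f^3 + 75f^2 + 19f + 4)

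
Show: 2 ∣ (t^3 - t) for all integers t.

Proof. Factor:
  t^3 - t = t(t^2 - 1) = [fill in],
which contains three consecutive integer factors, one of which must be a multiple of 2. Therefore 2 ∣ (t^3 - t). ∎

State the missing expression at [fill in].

t(t^2 - 1) = t(t - 1)(t + 1) = (t - 1)t(t + 1).
These three factors are consecutive integers, so their product is divisible by 2.

(t - 1)t(t + 1)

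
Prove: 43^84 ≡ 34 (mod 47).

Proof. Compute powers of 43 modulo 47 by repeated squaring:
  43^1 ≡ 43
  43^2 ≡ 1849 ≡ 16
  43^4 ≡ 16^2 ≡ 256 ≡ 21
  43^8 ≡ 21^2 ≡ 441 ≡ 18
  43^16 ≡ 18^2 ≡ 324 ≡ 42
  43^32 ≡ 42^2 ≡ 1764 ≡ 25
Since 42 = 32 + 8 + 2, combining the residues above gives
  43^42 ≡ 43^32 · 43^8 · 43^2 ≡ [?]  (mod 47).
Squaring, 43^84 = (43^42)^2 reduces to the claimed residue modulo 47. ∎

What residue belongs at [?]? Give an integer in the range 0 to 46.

43^32 · 43^8 · 43^2 ≡ 25 · 18 · 16 = 7200.
7200 mod 47 = 9, so 43^42 ≡ 9 (mod 47).

9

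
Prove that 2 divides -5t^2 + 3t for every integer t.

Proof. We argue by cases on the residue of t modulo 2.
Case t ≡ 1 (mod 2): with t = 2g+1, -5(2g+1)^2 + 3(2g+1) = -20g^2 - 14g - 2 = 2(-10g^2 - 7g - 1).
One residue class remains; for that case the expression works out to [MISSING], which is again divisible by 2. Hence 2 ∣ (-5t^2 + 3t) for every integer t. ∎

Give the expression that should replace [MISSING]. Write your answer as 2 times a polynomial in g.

2(-10g^2 + 3g)

Only t ≡ 0 (mod 2) is unaccounted for. Put t = 2g:
-5(2g)^2 + 3(2g) expands to -20g^2 + 6g,
and factoring out 2 leaves 2(-10g^2 + 3g).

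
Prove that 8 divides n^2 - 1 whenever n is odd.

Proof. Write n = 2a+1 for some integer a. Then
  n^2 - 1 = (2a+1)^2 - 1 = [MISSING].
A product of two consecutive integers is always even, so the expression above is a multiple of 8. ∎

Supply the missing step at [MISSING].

4a(a + 1)

(2a+1)^2 - 1 = 4a^2 + 4a + 1 - 1 = 4a^2 + 4a = 4a(a+1).
Since a and a+1 are consecutive, a(a+1) is even, and 4·(even) is a multiple of 8.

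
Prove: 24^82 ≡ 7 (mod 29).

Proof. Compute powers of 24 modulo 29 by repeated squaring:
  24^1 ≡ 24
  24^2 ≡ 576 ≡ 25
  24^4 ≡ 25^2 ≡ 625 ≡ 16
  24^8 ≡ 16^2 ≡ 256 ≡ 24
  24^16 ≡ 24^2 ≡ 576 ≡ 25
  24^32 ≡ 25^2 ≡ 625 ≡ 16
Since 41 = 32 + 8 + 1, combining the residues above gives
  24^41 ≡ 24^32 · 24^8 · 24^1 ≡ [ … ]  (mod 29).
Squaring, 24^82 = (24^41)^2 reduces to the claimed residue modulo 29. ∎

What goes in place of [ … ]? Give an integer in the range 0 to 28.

23

Multiply the listed residues: 16 · 24 · 24 = 384 → 9216.
Reducing modulo 29: 9216 = 317·29 + 23, so 24^41 ≡ 23.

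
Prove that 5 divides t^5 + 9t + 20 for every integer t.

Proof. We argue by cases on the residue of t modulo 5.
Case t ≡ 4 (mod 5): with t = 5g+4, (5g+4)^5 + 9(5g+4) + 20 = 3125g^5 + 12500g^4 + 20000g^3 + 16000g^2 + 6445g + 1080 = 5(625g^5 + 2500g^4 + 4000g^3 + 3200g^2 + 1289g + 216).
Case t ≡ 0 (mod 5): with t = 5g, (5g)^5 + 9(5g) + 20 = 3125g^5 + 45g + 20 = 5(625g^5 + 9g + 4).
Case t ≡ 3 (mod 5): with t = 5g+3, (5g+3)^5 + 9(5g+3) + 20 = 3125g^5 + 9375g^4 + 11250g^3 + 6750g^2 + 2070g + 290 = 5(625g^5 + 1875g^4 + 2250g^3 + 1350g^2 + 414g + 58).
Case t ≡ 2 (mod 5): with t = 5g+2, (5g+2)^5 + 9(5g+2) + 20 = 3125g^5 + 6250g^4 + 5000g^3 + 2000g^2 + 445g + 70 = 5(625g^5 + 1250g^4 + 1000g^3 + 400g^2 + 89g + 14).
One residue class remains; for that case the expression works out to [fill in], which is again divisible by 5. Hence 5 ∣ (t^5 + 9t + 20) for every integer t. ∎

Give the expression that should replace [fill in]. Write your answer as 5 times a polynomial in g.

5(625g^5 + 625g^4 + 250g^3 + 50g^2 + 14g + 6)

The residues treated are {4, 0, 3, 2}, so the missing case is t ≡ 1 (mod 5); write t = 5g+1.
Then (5g+1)^5 + 9(5g+1) + 20 = 3125g^5 + 3125g^4 + 1250g^3 + 250g^2 + 70g + 30 = 5(625g^5 + 625g^4 + 250g^3 + 50g^2 + 14g + 6).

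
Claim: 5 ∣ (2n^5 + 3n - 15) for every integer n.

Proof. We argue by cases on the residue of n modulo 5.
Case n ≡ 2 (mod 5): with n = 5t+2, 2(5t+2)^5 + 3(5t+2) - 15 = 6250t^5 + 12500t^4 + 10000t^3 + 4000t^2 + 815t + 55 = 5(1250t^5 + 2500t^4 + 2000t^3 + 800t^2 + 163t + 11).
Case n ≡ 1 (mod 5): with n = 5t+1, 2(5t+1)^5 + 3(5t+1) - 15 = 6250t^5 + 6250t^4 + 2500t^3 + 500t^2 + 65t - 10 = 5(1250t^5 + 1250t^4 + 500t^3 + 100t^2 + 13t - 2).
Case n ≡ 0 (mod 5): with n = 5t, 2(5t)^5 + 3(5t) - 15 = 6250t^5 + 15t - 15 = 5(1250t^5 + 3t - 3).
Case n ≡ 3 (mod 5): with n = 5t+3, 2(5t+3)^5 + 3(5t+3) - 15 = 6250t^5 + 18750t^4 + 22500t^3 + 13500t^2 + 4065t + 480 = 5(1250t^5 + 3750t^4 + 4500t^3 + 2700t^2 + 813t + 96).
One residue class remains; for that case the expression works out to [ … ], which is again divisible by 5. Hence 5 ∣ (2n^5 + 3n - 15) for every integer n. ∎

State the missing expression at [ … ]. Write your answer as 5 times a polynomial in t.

The residues treated are {2, 1, 0, 3}, so the missing case is n ≡ 4 (mod 5); write n = 5t+4.
Then 2(5t+4)^5 + 3(5t+4) - 15 = 6250t^5 + 25000t^4 + 40000t^3 + 32000t^2 + 12815t + 2045 = 5(1250t^5 + 5000t^4 + 8000t^3 + 6400t^2 + 2563t + 409).

5(1250t^5 + 5000t^4 + 8000t^3 + 6400t^2 + 2563t + 409)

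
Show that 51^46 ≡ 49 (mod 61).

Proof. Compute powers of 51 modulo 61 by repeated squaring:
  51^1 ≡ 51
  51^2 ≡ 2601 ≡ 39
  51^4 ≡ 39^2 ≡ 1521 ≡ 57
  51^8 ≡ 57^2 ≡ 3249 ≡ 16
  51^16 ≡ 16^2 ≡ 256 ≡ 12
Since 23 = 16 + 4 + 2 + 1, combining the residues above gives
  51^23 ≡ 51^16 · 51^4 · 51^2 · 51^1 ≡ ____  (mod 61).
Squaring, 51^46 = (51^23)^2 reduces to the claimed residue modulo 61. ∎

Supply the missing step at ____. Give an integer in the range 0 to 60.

Multiply the listed residues: 12 · 57 · 39 · 51 = 684 → 26676 → 1360476.
Reducing modulo 61: 1360476 = 22302·61 + 54, so 51^23 ≡ 54.

54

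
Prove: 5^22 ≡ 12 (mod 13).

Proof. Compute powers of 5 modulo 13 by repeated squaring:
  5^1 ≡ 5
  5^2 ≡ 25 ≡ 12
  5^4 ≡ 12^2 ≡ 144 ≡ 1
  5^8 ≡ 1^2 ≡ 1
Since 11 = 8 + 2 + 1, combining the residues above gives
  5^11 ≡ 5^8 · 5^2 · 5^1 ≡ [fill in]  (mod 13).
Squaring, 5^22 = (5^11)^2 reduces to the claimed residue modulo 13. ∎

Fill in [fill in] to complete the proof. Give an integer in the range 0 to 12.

5^8 · 5^2 · 5^1 ≡ 1 · 12 · 5 = 60.
60 mod 13 = 8, so 5^11 ≡ 8 (mod 13).

8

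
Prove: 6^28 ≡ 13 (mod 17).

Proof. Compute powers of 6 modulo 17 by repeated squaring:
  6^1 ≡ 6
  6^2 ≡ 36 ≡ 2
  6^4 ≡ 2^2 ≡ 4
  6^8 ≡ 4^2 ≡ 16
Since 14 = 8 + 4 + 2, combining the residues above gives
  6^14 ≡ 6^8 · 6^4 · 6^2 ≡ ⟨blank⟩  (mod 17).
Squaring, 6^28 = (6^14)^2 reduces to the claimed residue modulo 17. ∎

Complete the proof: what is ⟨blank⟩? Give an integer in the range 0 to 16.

6^8 · 6^4 · 6^2 ≡ 16 · 4 · 2 = 128.
128 mod 17 = 9, so 6^14 ≡ 9 (mod 17).

9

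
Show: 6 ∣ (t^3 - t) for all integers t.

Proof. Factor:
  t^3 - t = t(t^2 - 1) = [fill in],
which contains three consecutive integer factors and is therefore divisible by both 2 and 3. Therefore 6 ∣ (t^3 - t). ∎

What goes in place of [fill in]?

(t - 1)t(t + 1)

t(t^2 - 1) = t(t - 1)(t + 1) = (t - 1)t(t + 1).
These three factors are consecutive integers, so their product is divisible by 6.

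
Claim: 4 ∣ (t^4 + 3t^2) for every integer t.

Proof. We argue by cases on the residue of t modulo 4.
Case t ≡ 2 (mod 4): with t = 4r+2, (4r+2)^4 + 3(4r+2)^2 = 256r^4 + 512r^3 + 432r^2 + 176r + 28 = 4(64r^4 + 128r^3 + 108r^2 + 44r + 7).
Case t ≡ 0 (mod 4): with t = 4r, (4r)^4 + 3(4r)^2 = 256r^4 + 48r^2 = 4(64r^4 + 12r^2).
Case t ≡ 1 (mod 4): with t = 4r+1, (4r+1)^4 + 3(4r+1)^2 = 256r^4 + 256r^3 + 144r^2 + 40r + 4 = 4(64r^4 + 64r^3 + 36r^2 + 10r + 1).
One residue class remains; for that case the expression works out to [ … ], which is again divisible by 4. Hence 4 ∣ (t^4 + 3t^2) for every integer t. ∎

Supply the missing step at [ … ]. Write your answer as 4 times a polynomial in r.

The residues treated are {2, 0, 1}, so the missing case is t ≡ 3 (mod 4); write t = 4r+3.
Then (4r+3)^4 + 3(4r+3)^2 = 256r^4 + 768r^3 + 912r^2 + 504r + 108 = 4(64r^4 + 192r^3 + 228r^2 + 126r + 27).

4(64r^4 + 192r^3 + 228r^2 + 126r + 27)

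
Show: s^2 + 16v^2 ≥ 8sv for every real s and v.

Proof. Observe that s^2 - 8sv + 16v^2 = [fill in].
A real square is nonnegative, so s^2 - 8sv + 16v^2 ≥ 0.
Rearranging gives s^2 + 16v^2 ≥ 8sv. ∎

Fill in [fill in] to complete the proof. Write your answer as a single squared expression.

(s - 4v)^2

s^2 - 8sv + 16v^2 is a perfect-square trinomial: the outer terms are (s)^2 and (4v)^2, and the cross term is -2·s·4v.
So s^2 - 8sv + 16v^2 = (s - 4v)^2 ≥ 0.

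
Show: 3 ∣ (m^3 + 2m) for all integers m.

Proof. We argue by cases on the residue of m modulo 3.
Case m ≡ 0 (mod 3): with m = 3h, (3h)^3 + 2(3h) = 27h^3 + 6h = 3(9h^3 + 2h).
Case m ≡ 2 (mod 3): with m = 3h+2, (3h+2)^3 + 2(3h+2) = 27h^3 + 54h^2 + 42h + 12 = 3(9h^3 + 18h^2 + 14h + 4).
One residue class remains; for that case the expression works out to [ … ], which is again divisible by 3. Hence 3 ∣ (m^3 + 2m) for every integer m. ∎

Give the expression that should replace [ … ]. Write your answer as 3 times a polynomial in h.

Only m ≡ 1 (mod 3) is unaccounted for. Put m = 3h+1:
(3h+1)^3 + 2(3h+1) expands to 27h^3 + 27h^2 + 15h + 3,
and factoring out 3 leaves 3(9h^3 + 9h^2 + 5h + 1).

3(9h^3 + 9h^2 + 5h + 1)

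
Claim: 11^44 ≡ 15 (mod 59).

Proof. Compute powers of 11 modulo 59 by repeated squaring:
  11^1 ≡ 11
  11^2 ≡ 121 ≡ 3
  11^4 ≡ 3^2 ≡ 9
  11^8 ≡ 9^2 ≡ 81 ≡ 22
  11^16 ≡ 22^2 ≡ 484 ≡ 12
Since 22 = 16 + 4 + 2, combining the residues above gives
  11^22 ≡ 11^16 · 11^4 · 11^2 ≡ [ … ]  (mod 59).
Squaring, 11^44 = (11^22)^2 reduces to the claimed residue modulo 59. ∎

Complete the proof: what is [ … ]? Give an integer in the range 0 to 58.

29

Multiply the listed residues: 12 · 9 · 3 = 108 → 324.
Reducing modulo 59: 324 = 5·59 + 29, so 11^22 ≡ 29.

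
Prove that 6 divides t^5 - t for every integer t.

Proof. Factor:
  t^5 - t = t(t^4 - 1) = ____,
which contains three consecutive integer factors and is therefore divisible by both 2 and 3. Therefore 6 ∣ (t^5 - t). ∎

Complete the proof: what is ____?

t^4 - 1 = (t^2 - 1)(t^2 + 1), and t^2 - 1 = (t-1)(t+1).
So t(t^4 - 1) = (t - 1)t(t + 1)(t^2 + 1).

(t - 1)t(t + 1)(t^2 + 1)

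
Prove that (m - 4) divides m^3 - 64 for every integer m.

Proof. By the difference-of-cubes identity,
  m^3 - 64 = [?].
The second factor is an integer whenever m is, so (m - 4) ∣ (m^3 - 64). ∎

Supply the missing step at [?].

Polynomial division of m^3 - 64 by m - 4 leaves remainder 0 and quotient m^2 + 4m + 16.
Hence m^3 - 64 = (m - 4)(m^2 + 4m + 16).

(m - 4)(m^2 + 4m + 16)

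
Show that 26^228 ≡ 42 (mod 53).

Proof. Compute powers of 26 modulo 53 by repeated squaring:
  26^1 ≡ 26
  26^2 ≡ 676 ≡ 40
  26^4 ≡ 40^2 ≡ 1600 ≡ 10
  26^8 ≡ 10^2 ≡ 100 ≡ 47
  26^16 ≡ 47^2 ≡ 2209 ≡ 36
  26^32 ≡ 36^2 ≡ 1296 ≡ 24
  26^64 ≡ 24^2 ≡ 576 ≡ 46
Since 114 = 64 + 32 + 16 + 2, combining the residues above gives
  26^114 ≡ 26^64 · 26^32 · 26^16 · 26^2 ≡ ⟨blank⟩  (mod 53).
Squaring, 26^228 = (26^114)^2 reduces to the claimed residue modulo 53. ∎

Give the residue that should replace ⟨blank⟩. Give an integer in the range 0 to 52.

25

26^64 · 26^32 · 26^16 · 26^2 ≡ 46 · 24 · 36 · 40 = 1589760.
1589760 mod 53 = 25, so 26^114 ≡ 25 (mod 53).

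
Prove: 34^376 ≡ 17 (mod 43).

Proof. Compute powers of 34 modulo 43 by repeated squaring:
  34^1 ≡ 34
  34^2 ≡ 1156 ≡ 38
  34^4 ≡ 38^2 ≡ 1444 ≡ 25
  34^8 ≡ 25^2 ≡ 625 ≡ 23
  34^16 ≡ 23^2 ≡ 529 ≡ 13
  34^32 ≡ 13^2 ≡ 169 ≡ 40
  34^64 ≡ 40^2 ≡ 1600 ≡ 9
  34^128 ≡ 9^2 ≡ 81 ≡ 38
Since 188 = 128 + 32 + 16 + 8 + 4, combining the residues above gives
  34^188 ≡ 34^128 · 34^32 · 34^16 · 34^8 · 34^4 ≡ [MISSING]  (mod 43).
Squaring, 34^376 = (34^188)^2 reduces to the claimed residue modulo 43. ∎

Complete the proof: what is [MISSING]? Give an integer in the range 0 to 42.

Multiply the listed residues: 38 · 40 · 13 · 23 · 25 = 1520 → 19760 → 454480 → 11362000.
Reducing modulo 43: 11362000 = 264232·43 + 24, so 34^188 ≡ 24.

24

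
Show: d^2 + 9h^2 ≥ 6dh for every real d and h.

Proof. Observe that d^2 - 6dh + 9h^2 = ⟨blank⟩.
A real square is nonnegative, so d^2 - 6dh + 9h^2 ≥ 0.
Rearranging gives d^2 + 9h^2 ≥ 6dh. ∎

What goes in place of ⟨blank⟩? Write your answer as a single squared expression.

d^2 - 6dh + 9h^2 is a perfect-square trinomial: the outer terms are (d)^2 and (3h)^2, and the cross term is -2·d·3h.
So d^2 - 6dh + 9h^2 = (d - 3h)^2 ≥ 0.

(d - 3h)^2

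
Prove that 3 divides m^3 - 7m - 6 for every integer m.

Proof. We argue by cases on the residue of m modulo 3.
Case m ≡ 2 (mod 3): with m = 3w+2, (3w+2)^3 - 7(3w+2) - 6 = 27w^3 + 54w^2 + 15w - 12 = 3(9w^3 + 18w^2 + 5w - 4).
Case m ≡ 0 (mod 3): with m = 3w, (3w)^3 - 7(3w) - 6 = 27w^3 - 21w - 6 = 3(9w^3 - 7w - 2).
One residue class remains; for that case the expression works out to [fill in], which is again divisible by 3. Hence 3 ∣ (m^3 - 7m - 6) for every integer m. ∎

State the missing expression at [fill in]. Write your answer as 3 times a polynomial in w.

The residues treated are {2, 0}, so the missing case is m ≡ 1 (mod 3); write m = 3w+1.
Then (3w+1)^3 - 7(3w+1) - 6 = 27w^3 + 27w^2 - 12w - 12 = 3(9w^3 + 9w^2 - 4w - 4).

3(9w^3 + 9w^2 - 4w - 4)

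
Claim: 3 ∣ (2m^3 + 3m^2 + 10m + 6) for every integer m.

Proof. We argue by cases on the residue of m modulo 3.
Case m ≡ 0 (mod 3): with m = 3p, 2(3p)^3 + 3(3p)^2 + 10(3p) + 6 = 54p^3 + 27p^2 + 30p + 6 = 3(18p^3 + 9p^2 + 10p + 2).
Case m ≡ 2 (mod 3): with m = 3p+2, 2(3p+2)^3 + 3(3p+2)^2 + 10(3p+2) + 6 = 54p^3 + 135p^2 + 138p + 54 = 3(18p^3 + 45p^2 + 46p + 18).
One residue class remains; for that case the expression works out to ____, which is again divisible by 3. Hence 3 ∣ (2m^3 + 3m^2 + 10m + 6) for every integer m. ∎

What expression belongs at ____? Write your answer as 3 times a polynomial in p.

The residues treated are {0, 2}, so the missing case is m ≡ 1 (mod 3); write m = 3p+1.
Then 2(3p+1)^3 + 3(3p+1)^2 + 10(3p+1) + 6 = 54p^3 + 81p^2 + 66p + 21 = 3(18p^3 + 27p^2 + 22p + 7).

3(18p^3 + 27p^2 + 22p + 7)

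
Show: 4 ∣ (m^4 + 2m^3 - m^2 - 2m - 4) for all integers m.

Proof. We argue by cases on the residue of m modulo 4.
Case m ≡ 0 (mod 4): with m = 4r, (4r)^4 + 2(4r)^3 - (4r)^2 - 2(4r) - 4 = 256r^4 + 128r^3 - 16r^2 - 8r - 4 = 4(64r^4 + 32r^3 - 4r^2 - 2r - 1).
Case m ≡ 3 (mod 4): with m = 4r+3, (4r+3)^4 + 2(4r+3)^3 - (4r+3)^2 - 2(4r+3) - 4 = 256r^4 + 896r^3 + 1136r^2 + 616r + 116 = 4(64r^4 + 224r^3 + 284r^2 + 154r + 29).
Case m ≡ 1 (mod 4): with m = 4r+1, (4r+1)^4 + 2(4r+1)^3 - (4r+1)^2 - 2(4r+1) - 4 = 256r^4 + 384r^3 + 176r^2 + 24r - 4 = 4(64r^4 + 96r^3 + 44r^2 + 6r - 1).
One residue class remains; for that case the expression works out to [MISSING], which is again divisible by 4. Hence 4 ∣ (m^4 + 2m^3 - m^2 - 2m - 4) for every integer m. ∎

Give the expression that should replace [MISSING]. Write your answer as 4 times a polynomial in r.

The residues treated are {0, 3, 1}, so the missing case is m ≡ 2 (mod 4); write m = 4r+2.
Then (4r+2)^4 + 2(4r+2)^3 - (4r+2)^2 - 2(4r+2) - 4 = 256r^4 + 640r^3 + 560r^2 + 200r + 20 = 4(64r^4 + 160r^3 + 140r^2 + 50r + 5).

4(64r^4 + 160r^3 + 140r^2 + 50r + 5)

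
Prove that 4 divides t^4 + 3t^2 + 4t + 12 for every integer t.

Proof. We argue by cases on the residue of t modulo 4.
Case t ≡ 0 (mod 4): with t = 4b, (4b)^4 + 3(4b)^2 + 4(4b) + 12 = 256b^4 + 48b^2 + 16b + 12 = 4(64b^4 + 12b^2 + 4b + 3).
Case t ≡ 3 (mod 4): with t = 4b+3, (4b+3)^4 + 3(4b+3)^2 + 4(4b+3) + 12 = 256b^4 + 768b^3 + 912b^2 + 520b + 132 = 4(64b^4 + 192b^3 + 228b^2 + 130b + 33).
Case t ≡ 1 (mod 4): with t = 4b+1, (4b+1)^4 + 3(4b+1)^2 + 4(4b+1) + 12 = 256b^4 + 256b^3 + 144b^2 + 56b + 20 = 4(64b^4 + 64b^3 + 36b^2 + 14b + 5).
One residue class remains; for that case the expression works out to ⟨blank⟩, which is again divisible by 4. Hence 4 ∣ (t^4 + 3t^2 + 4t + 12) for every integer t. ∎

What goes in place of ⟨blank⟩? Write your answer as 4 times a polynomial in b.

Only t ≡ 2 (mod 4) is unaccounted for. Put t = 4b+2:
(4b+2)^4 + 3(4b+2)^2 + 4(4b+2) + 12 expands to 256b^4 + 512b^3 + 432b^2 + 192b + 48,
and factoring out 4 leaves 4(64b^4 + 128b^3 + 108b^2 + 48b + 12).

4(64b^4 + 128b^3 + 108b^2 + 48b + 12)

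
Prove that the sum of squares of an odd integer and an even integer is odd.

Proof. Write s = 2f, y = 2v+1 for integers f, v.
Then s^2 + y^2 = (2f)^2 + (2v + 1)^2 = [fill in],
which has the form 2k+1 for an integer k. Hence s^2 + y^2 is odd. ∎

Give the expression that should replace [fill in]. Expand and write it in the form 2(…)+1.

Expanding: (2f)^2 + (2v + 1)^2 = 4f^2 + 4v^2 + 4v + 1.
Every term except the constant is even, so this is 2(2f^2 + 2v^2 + 2v) + 1,
and 2f^2 + 2v^2 + 2v ∈ ℤ gives the required form.

2(2f^2 + 2v^2 + 2v) + 1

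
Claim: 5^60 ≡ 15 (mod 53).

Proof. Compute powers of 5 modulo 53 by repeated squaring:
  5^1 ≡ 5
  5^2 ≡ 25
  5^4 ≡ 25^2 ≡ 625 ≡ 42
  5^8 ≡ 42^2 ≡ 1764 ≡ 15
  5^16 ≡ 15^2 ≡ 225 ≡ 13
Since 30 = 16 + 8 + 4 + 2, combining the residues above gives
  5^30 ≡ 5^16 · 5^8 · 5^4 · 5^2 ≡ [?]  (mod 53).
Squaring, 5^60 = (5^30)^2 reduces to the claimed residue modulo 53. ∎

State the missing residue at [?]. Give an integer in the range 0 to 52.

11

Multiply the listed residues: 13 · 15 · 42 · 25 = 195 → 8190 → 204750.
Reducing modulo 53: 204750 = 3863·53 + 11, so 5^30 ≡ 11.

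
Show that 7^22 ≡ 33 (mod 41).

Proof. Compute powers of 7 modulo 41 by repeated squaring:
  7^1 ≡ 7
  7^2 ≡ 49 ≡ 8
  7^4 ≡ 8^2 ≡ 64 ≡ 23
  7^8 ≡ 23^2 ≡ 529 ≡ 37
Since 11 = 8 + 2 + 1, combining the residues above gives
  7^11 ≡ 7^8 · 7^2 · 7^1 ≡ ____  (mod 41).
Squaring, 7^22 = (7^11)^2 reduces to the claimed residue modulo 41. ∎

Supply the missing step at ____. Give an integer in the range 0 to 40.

Multiply the listed residues: 37 · 8 · 7 = 296 → 2072.
Reducing modulo 41: 2072 = 50·41 + 22, so 7^11 ≡ 22.

22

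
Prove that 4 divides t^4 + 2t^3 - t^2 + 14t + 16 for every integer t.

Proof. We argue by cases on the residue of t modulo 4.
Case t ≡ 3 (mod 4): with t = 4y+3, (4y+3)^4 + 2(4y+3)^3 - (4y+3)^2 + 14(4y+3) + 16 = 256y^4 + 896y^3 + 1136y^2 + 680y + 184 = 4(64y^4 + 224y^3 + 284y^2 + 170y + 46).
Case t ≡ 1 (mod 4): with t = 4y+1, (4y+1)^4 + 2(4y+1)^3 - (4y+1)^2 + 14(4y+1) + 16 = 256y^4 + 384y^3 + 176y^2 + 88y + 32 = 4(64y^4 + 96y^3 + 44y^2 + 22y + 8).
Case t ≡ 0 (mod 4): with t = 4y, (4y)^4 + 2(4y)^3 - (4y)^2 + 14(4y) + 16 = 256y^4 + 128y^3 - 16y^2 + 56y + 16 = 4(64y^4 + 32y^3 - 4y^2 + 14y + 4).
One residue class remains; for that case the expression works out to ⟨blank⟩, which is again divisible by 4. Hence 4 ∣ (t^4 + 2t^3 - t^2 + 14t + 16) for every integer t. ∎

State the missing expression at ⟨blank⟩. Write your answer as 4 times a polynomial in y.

Only t ≡ 2 (mod 4) is unaccounted for. Put t = 4y+2:
(4y+2)^4 + 2(4y+2)^3 - (4y+2)^2 + 14(4y+2) + 16 expands to 256y^4 + 640y^3 + 560y^2 + 264y + 72,
and factoring out 4 leaves 4(64y^4 + 160y^3 + 140y^2 + 66y + 18).

4(64y^4 + 160y^3 + 140y^2 + 66y + 18)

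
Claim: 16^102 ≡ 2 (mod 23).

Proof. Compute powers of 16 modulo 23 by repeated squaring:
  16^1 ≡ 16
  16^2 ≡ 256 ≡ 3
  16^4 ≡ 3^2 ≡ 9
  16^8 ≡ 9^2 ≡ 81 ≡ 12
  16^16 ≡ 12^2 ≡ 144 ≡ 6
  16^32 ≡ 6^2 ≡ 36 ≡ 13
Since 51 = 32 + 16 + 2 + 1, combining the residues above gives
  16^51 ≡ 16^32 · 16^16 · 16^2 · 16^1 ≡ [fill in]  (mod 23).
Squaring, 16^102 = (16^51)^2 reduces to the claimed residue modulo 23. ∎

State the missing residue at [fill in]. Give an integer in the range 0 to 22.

18

Multiply the listed residues: 13 · 6 · 3 · 16 = 78 → 234 → 3744.
Reducing modulo 23: 3744 = 162·23 + 18, so 16^51 ≡ 18.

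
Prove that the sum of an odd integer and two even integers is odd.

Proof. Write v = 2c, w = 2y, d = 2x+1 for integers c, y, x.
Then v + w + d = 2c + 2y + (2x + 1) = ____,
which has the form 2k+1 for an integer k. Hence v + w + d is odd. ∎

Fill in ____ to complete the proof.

2(c + x + y) + 1

2c + 2y + (2x + 1) = 2c + 2x + 2y + 1
= 2(c + x + y) + 1.
Since c + x + y is an integer, the sum is of the form 2k+1 for an integer k.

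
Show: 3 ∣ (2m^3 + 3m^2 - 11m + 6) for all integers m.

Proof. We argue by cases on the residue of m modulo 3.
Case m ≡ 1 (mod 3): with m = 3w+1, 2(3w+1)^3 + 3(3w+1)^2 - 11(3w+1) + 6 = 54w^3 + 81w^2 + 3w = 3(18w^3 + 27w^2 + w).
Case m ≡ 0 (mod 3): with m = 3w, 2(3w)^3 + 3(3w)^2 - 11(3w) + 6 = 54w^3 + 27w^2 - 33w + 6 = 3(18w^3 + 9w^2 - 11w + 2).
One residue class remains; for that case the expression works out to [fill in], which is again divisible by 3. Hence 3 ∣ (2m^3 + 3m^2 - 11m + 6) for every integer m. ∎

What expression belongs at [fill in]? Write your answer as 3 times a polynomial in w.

3(18w^3 + 45w^2 + 25w + 4)

The residues treated are {1, 0}, so the missing case is m ≡ 2 (mod 3); write m = 3w+2.
Then 2(3w+2)^3 + 3(3w+2)^2 - 11(3w+2) + 6 = 54w^3 + 135w^2 + 75w + 12 = 3(18w^3 + 45w^2 + 25w + 4).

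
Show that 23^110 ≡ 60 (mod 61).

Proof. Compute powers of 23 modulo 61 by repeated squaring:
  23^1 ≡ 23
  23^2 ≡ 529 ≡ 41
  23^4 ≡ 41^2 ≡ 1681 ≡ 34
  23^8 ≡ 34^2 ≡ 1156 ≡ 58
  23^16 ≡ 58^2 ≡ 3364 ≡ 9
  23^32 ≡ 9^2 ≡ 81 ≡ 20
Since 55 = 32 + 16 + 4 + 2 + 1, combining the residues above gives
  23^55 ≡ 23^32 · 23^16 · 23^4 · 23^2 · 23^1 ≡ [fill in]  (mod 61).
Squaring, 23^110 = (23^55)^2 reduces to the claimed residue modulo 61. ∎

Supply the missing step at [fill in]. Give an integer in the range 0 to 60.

23^32 · 23^16 · 23^4 · 23^2 · 23^1 ≡ 20 · 9 · 34 · 41 · 23 = 5771160.
5771160 mod 61 = 11, so 23^55 ≡ 11 (mod 61).

11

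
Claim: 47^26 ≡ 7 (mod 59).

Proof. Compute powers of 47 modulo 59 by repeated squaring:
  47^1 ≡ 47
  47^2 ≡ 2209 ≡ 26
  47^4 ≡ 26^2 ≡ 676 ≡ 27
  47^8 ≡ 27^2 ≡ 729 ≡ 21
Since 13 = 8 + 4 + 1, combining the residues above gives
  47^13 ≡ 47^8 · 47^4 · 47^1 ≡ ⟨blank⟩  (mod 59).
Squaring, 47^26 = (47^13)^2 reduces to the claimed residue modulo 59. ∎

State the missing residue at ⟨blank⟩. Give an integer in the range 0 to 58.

40

47^8 · 47^4 · 47^1 ≡ 21 · 27 · 47 = 26649.
26649 mod 59 = 40, so 47^13 ≡ 40 (mod 59).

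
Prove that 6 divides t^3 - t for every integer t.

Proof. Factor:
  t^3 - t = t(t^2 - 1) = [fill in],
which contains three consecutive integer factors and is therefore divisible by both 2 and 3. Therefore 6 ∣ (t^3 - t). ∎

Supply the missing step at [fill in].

(t - 1)t(t + 1)

t(t^2 - 1) = t(t - 1)(t + 1) = (t - 1)t(t + 1).
These three factors are consecutive integers, so their product is divisible by 6.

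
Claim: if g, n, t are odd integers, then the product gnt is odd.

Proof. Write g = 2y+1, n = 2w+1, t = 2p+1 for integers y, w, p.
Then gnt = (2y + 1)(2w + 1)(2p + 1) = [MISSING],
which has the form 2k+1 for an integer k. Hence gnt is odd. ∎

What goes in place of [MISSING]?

2(4pwy + 2pw + 2py + p + 2wy + w + y) + 1

Expanding: (2y + 1)(2w + 1)(2p + 1) = 8pwy + 4pw + 4py + 2p + 4wy + 2w + 2y + 1.
Every term except the constant is even, so this is 2(4pwy + 2pw + 2py + p + 2wy + w + y) + 1,
and 4pwy + 2pw + 2py + p + 2wy + w + y ∈ ℤ gives the required form.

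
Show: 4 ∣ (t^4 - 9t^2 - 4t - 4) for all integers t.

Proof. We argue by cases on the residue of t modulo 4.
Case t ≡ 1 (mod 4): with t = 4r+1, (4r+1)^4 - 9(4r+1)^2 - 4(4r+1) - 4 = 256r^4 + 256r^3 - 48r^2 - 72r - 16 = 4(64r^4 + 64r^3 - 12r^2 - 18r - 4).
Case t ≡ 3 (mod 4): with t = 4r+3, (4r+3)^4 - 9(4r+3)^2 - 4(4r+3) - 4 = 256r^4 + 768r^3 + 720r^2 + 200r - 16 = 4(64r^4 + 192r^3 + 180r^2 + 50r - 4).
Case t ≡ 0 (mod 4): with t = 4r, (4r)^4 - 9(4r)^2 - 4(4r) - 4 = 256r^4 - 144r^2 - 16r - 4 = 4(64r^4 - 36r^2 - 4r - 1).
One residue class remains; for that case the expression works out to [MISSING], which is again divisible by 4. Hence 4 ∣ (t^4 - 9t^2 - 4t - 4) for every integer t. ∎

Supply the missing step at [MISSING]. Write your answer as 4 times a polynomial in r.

4(64r^4 + 128r^3 + 60r^2 - 8r - 8)

Only t ≡ 2 (mod 4) is unaccounted for. Put t = 4r+2:
(4r+2)^4 - 9(4r+2)^2 - 4(4r+2) - 4 expands to 256r^4 + 512r^3 + 240r^2 - 32r - 32,
and factoring out 4 leaves 4(64r^4 + 128r^3 + 60r^2 - 8r - 8).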